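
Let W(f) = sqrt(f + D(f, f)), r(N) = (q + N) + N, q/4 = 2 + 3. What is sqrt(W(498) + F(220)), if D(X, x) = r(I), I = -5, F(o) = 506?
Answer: sqrt(506 + 2*sqrt(127)) ≈ 22.990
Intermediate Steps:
q = 20 (q = 4*(2 + 3) = 4*5 = 20)
r(N) = 20 + 2*N (r(N) = (20 + N) + N = 20 + 2*N)
D(X, x) = 10 (D(X, x) = 20 + 2*(-5) = 20 - 10 = 10)
W(f) = sqrt(10 + f) (W(f) = sqrt(f + 10) = sqrt(10 + f))
sqrt(W(498) + F(220)) = sqrt(sqrt(10 + 498) + 506) = sqrt(sqrt(508) + 506) = sqrt(2*sqrt(127) + 506) = sqrt(506 + 2*sqrt(127))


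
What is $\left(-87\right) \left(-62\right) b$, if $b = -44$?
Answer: $-237336$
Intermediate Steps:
$\left(-87\right) \left(-62\right) b = \left(-87\right) \left(-62\right) \left(-44\right) = 5394 \left(-44\right) = -237336$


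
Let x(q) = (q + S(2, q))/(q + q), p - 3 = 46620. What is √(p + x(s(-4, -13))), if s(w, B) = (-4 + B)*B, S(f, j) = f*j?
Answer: 3*√20722/2 ≈ 215.93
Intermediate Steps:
s(w, B) = B*(-4 + B)
p = 46623 (p = 3 + 46620 = 46623)
x(q) = 3/2 (x(q) = (q + 2*q)/(q + q) = (3*q)/((2*q)) = (3*q)*(1/(2*q)) = 3/2)
√(p + x(s(-4, -13))) = √(46623 + 3/2) = √(93249/2) = 3*√20722/2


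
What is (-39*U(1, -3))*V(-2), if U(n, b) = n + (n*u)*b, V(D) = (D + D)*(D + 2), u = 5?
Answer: 0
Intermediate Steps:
V(D) = 2*D*(2 + D) (V(D) = (2*D)*(2 + D) = 2*D*(2 + D))
U(n, b) = n + 5*b*n (U(n, b) = n + (n*5)*b = n + (5*n)*b = n + 5*b*n)
(-39*U(1, -3))*V(-2) = (-39*(1 + 5*(-3)))*(2*(-2)*(2 - 2)) = (-39*(1 - 15))*(2*(-2)*0) = -39*(-14)*0 = 546*0 = 0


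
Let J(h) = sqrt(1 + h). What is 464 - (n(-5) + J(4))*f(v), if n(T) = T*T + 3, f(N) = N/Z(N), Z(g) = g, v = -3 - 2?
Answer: 436 - sqrt(5) ≈ 433.76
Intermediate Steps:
v = -5
f(N) = 1 (f(N) = N/N = 1)
n(T) = 3 + T**2 (n(T) = T**2 + 3 = 3 + T**2)
464 - (n(-5) + J(4))*f(v) = 464 - ((3 + (-5)**2) + sqrt(1 + 4)) = 464 - ((3 + 25) + sqrt(5)) = 464 - (28 + sqrt(5)) = 464 + (-28 - sqrt(5)) = 436 - sqrt(5)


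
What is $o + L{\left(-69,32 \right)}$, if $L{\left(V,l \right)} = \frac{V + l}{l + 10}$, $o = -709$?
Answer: $- \frac{29815}{42} \approx -709.88$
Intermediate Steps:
$L{\left(V,l \right)} = \frac{V + l}{10 + l}$
$o + L{\left(-69,32 \right)} = -709 + \frac{-69 + 32}{10 + 32} = -709 + \frac{1}{42} \left(-37\right) = -709 - \frac{37}{42} = - \frac{29815}{42}$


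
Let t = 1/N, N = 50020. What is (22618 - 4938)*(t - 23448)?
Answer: -1036816159756/2501 ≈ -4.1456e+8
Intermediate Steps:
t = 1/50020 ≈ 1.9992e-5
(22618 - 4938)*(t - 23448) = (22618 - 4938)*(1/50020 - 23448) = 17680*(-1172868959/50020) = -1036816159756/2501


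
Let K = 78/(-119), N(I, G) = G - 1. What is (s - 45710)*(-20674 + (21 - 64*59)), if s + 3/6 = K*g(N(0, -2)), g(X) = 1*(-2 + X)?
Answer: 15632144403/14 ≈ 1.1166e+9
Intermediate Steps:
N(I, G) = -1 + G
g(X) = -2 + X
K = -78/119 (K = 78*(-1/119) = -78/119 ≈ -0.65546)
s = 661/238 (s = -½ - 78*(-2 + (-1 - 2))/119 = -½ - 78*(-2 - 3)/119 = -½ - 78/119*(-5) = -½ + 390/119 = 661/238 ≈ 2.7773)
(s - 45710)*(-20674 + (21 - 64*59)) = (661/238 - 45710)*(-20674 + (21 - 64*59)) = -10878319*(-20674 + (21 - 3776))/238 = -10878319*(-20674 - 3755)/238 = -10878319/238*(-24429) = 15632144403/14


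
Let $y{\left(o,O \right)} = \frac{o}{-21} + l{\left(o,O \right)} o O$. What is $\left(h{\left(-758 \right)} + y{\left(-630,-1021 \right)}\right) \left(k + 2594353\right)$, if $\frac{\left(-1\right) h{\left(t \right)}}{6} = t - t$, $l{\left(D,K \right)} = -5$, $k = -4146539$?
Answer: $4992016438320$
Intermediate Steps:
$h{\left(t \right)} = 0$ ($h{\left(t \right)} = - 6 \left(t - t\right) = \left(-6\right) 0 = 0$)
$y{\left(o,O \right)} = - \frac{o}{21} - 5 O o$ ($y{\left(o,O \right)} = \frac{o}{-21} - 5 o O = o \left(- \frac{1}{21}\right) - 5 O o = - \frac{o}{21} - 5 O o$)
$\left(h{\left(-758 \right)} + y{\left(-630,-1021 \right)}\right) \left(k + 2594353\right) = \left(0 + \frac{1}{21} \left(-630\right) \left(-1 - -107205\right)\right) \left(-4146539 + 2594353\right) = \left(0 + \frac{1}{21} \left(-630\right) \left(-1 + 107205\right)\right) \left(-1552186\right) = \left(0 + \frac{1}{21} \left(-630\right) 107204\right) \left(-1552186\right) = \left(0 - 3216120\right) \left(-1552186\right) = \left(-3216120\right) \left(-1552186\right) = 4992016438320$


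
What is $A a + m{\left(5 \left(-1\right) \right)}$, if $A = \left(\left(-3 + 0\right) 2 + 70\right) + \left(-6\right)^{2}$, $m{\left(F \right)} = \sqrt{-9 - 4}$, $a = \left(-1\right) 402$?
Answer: $-40200 + i \sqrt{13} \approx -40200.0 + 3.6056 i$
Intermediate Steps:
$a = -402$
$m{\left(F \right)} = i \sqrt{13}$ ($m{\left(F \right)} = \sqrt{-13} = i \sqrt{13}$)
$A = 100$ ($A = \left(\left(-3\right) 2 + 70\right) + 36 = \left(-6 + 70\right) + 36 = 64 + 36 = 100$)
$A a + m{\left(5 \left(-1\right) \right)} = 100 \left(-402\right) + i \sqrt{13} = -40200 + i \sqrt{13}$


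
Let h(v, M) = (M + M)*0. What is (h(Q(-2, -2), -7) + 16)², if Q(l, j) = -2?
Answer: 256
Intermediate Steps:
h(v, M) = 0 (h(v, M) = (2*M)*0 = 0)
(h(Q(-2, -2), -7) + 16)² = (0 + 16)² = 16² = 256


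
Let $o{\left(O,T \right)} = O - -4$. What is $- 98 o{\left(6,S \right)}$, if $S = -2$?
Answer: $-980$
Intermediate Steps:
$o{\left(O,T \right)} = 4 + O$ ($o{\left(O,T \right)} = O + 4 = 4 + O$)
$- 98 o{\left(6,S \right)} = - 98 \left(4 + 6\right) = \left(-98\right) 10 = -980$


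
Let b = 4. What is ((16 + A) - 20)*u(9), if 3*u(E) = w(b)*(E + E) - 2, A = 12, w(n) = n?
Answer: 560/3 ≈ 186.67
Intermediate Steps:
u(E) = -⅔ + 8*E/3 (u(E) = (4*(E + E) - 2)/3 = (4*(2*E) - 2)/3 = (8*E - 2)/3 = (-2 + 8*E)/3 = -⅔ + 8*E/3)
((16 + A) - 20)*u(9) = ((16 + 12) - 20)*(-⅔ + (8/3)*9) = (28 - 20)*(-⅔ + 24) = 8*(70/3) = 560/3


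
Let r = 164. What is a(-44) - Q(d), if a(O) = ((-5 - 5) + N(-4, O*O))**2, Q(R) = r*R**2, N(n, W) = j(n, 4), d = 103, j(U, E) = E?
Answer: -1739840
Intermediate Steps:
N(n, W) = 4
Q(R) = 164*R**2
a(O) = 36 (a(O) = ((-5 - 5) + 4)**2 = (-10 + 4)**2 = (-6)**2 = 36)
a(-44) - Q(d) = 36 - 164*103**2 = 36 - 164*10609 = 36 - 1*1739876 = 36 - 1739876 = -1739840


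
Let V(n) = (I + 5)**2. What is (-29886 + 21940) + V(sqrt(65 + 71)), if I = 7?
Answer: -7802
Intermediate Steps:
V(n) = 144 (V(n) = (7 + 5)**2 = 12**2 = 144)
(-29886 + 21940) + V(sqrt(65 + 71)) = (-29886 + 21940) + 144 = -7946 + 144 = -7802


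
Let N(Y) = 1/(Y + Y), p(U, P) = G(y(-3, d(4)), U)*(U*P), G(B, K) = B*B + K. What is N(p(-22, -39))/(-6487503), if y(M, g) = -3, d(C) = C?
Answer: 1/144723216924 ≈ 6.9097e-12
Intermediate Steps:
G(B, K) = K + B² (G(B, K) = B² + K = K + B²)
p(U, P) = P*U*(9 + U) (p(U, P) = (U + (-3)²)*(U*P) = (U + 9)*(P*U) = (9 + U)*(P*U) = P*U*(9 + U))
N(Y) = 1/(2*Y)
N(p(-22, -39))/(-6487503) = (1/(2*((-39*(-22)*(9 - 22)))))/(-6487503) = (1/(2*((-39*(-22)*(-13)))))*(-1/6487503) = ((½)/(-11154))*(-1/6487503) = ((½)*(-1/11154))*(-1/6487503) = -1/22308*(-1/6487503) = 1/144723216924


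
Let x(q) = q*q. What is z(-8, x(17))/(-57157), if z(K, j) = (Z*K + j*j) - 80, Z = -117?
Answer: -84377/57157 ≈ -1.4762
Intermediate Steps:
x(q) = q²
z(K, j) = -80 + j² - 117*K (z(K, j) = (-117*K + j*j) - 80 = (-117*K + j²) - 80 = (j² - 117*K) - 80 = -80 + j² - 117*K)
z(-8, x(17))/(-57157) = (-80 + (17²)² - 117*(-8))/(-57157) = (-80 + 289² + 936)*(-1/57157) = (-80 + 83521 + 936)*(-1/57157) = 84377*(-1/57157) = -84377/57157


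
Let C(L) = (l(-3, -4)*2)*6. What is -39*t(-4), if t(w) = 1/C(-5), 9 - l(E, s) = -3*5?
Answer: -13/96 ≈ -0.13542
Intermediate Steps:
l(E, s) = 24 (l(E, s) = 9 - (-3)*5 = 9 - 1*(-15) = 9 + 15 = 24)
C(L) = 288 (C(L) = (24*2)*6 = 48*6 = 288)
t(w) = 1/288
-39*t(-4) = -39*1/288 = -13/96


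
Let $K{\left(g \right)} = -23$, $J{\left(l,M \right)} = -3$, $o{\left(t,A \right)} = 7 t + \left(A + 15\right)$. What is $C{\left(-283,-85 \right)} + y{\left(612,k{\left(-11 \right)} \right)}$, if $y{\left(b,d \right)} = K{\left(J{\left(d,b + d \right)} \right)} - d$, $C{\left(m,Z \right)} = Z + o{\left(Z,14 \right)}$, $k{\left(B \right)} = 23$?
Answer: $-697$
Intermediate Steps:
$o{\left(t,A \right)} = 15 + A + 7 t$ ($o{\left(t,A \right)} = 7 t + \left(15 + A\right) = 15 + A + 7 t$)
$C{\left(m,Z \right)} = 29 + 8 Z$ ($C{\left(m,Z \right)} = Z + \left(15 + 14 + 7 Z\right) = Z + \left(29 + 7 Z\right) = 29 + 8 Z$)
$y{\left(b,d \right)} = -23 - d$
$C{\left(-283,-85 \right)} + y{\left(612,k{\left(-11 \right)} \right)} = \left(29 + 8 \left(-85\right)\right) - 46 = \left(29 - 680\right) - 46 = -651 - 46 = -697$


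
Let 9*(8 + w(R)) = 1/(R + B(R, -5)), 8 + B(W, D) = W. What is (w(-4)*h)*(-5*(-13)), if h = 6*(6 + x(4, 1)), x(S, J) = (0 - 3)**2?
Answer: -374725/8 ≈ -46841.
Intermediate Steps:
B(W, D) = -8 + W
w(R) = -8 + 1/(9*(-8 + 2*R)) (w(R) = -8 + 1/(9*(R + (-8 + R))) = -8 + 1/(9*(-8 + 2*R)))
x(S, J) = 9 (x(S, J) = (-3)**2 = 9)
h = 90 (h = 6*(6 + 9) = 6*15 = 90)
(w(-4)*h)*(-5*(-13)) = (((577 - 144*(-4))/(18*(-4 - 4)))*90)*(-5*(-13)) = (((1/18)*(577 + 576)/(-8))*90)*65 = (((1/18)*(-1/8)*1153)*90)*65 = -1153/144*90*65 = -5765/8*65 = -374725/8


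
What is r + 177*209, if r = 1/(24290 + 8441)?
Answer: 1210817884/32731 ≈ 36993.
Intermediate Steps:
r = 1/32731 ≈ 3.0552e-5
r + 177*209 = 1/32731 + 177*209 = 1/32731 + 36993 = 1210817884/32731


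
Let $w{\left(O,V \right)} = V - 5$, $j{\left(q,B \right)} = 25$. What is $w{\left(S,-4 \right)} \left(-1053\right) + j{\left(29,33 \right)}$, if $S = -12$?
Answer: $9502$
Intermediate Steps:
$w{\left(O,V \right)} = -5 + V$
$w{\left(S,-4 \right)} \left(-1053\right) + j{\left(29,33 \right)} = \left(-5 - 4\right) \left(-1053\right) + 25 = \left(-9\right) \left(-1053\right) + 25 = 9477 + 25 = 9502$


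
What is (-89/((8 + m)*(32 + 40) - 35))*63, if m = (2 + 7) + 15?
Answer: -5607/2269 ≈ -2.4711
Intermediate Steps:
m = 24 (m = 9 + 15 = 24)
(-89/((8 + m)*(32 + 40) - 35))*63 = (-89/((8 + 24)*(32 + 40) - 35))*63 = (-89/(32*72 - 35))*63 = (-89/(2304 - 35))*63 = (-89/2269)*63 = ((1/2269)*(-89))*63 = -89/2269*63 = -5607/2269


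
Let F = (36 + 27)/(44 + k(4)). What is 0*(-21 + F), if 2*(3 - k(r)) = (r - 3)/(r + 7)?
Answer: 0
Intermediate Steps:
k(r) = 3 - (-3 + r)/(2*(7 + r)) (k(r) = 3 - (r - 3)/(2*(r + 7)) = 3 - (-3 + r)/(2*(7 + r)))
F = 1386/1033 (F = (36 + 27)/(44 + 5*(9 + 4)/(2*(7 + 4))) = 63/(44 + (5/2)*13/11) = 63/(44 + (5/2)*(1/11)*13) = 63/(44 + 65/22) = 63/(1033/22) = 63*(22/1033) = 1386/1033 ≈ 1.3417)
0*(-21 + F) = 0*(-21 + 1386/1033) = 0*(-20307/1033) = 0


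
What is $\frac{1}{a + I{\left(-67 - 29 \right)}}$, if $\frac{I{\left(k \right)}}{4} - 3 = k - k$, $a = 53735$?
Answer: $\frac{1}{53747} \approx 1.8606 \cdot 10^{-5}$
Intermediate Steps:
$I{\left(k \right)} = 12$ ($I{\left(k \right)} = 12 + 4 \left(k - k\right) = 12 + 4 \cdot 0 = 12 + 0 = 12$)
$\frac{1}{a + I{\left(-67 - 29 \right)}} = \frac{1}{53735 + 12} = \frac{1}{53747}$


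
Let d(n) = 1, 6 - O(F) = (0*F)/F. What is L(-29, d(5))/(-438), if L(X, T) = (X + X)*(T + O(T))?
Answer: 203/219 ≈ 0.92694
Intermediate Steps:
O(F) = 6 (O(F) = 6 - 0*F/F = 6 - 0/F = 6 - 1*0 = 6 + 0 = 6)
L(X, T) = 2*X*(6 + T) (L(X, T) = (X + X)*(T + 6) = (2*X)*(6 + T) = 2*X*(6 + T))
L(-29, d(5))/(-438) = (2*(-29)*(6 + 1))/(-438) = (2*(-29)*7)*(-1/438) = -406*(-1/438) = 203/219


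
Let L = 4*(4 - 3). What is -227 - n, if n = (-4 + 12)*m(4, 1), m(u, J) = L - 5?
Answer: -219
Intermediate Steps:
L = 4 (L = 4*1 = 4)
m(u, J) = -1 (m(u, J) = 4 - 5 = -1)
n = -8 (n = (-4 + 12)*(-1) = 8*(-1) = -8)
-227 - n = -227 - 1*(-8) = -227 + 8 = -219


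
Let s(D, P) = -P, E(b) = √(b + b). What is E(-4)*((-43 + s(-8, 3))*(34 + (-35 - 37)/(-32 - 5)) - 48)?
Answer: -125912*I*√2/37 ≈ -4812.6*I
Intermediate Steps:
E(b) = √2*√b (E(b) = √(2*b) = √2*√b)
E(-4)*((-43 + s(-8, 3))*(34 + (-35 - 37)/(-32 - 5)) - 48) = (√2*√(-4))*((-43 - 1*3)*(34 + (-35 - 37)/(-32 - 5)) - 48) = (√2*(2*I))*((-43 - 3)*(34 - 72/(-37)) - 48) = (2*I*√2)*(-46*(34 - 72*(-1/37)) - 48) = (2*I*√2)*(-46*(34 + 72/37) - 48) = (2*I*√2)*(-46*1330/37 - 48) = (2*I*√2)*(-61180/37 - 48) = (2*I*√2)*(-62956/37) = -125912*I*√2/37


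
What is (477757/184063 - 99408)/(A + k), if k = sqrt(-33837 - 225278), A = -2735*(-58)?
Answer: -20016761500018/31942846497441 + 18296856947*I*sqrt(259115)/4631712742128945 ≈ -0.62664 + 0.0020109*I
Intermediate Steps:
A = 158630
k = I*sqrt(259115) (k = sqrt(-259115) = I*sqrt(259115) ≈ 509.03*I)
(477757/184063 - 99408)/(A + k) = (477757/184063 - 99408)/(158630 + I*sqrt(259115)) = -18296856947/(184063*(158630 + I*sqrt(259115)))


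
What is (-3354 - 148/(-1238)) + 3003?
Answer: -217195/619 ≈ -350.88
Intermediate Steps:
(-3354 - 148/(-1238)) + 3003 = (-3354 - 148*(-1/1238)) + 3003 = (-3354 + 74/619) + 3003 = -2076052/619 + 3003 = -217195/619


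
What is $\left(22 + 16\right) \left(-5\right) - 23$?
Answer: $-213$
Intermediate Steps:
$\left(22 + 16\right) \left(-5\right) - 23 = 38 \left(-5\right) - 23 = -190 - 23 = -213$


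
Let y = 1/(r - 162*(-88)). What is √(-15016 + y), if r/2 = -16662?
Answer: I*√1364911699263/9534 ≈ 122.54*I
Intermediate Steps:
r = -33324 (r = 2*(-16662) = -33324)
y = -1/19068 (y = 1/(-33324 - 162*(-88)) = 1/(-33324 + 14256) = 1/(-19068) = -1/19068 ≈ -5.2444e-5)
√(-15016 + y) = √(-15016 - 1/19068) = √(-286325089/19068) = I*√1364911699263/9534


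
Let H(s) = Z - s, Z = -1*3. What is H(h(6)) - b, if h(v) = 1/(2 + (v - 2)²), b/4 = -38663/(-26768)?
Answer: -531997/60228 ≈ -8.8331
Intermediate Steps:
b = 38663/6692 (b = 4*(-38663/(-26768)) = 4*(-38663*(-1/26768)) = 4*(38663/26768) = 38663/6692 ≈ 5.7775)
Z = -3
h(v) = 1/(2 + (-2 + v)²)
H(s) = -3 - s
H(h(6)) - b = (-3 - 1/(2 + (-2 + 6)²)) - 1*38663/6692 = (-3 - 1/(2 + 4²)) - 38663/6692 = (-3 - 1/(2 + 16)) - 38663/6692 = (-3 - 1/18) - 38663/6692 = -55/18 - 38663/6692 = -531997/60228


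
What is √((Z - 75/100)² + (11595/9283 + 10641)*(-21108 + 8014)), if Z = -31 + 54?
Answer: I*√192132527361933767/37132 ≈ 11805.0*I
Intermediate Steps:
Z = 23
√((Z - 75/100)² + (11595/9283 + 10641)*(-21108 + 8014)) = √((23 - 75/100)² + (11595/9283 + 10641)*(-21108 + 8014)) = √((23 - 75*1/100)² + (11595*(1/9283) + 10641)*(-13094)) = √((23 - ¾)² + (11595/9283 + 10641)*(-13094)) = √((89/4)² + (98791998/9283)*(-13094)) = √(7921/16 - 1293582421812/9283) = √(-20697245218349/148528) = I*√192132527361933767/37132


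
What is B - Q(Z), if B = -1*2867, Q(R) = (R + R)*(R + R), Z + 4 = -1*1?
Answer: -2967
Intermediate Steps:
Z = -5 (Z = -4 - 1*1 = -4 - 1 = -5)
Q(R) = 4*R² (Q(R) = (2*R)*(2*R) = 4*R²)
B = -2867
B - Q(Z) = -2867 - 4*(-5)² = -2867 - 4*25 = -2867 - 1*100 = -2867 - 100 = -2967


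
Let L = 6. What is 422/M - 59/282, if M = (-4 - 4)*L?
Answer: -10153/1128 ≈ -9.0009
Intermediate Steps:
M = -48 (M = (-4 - 4)*6 = -8*6 = -48)
422/M - 59/282 = 422/(-48) - 59/282 = 422*(-1/48) - 59*1/282 = -211/24 - 59/282 = -10153/1128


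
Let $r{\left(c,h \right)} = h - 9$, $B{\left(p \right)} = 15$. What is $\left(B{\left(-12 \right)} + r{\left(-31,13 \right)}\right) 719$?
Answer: $13661$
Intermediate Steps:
$r{\left(c,h \right)} = -9 + h$
$\left(B{\left(-12 \right)} + r{\left(-31,13 \right)}\right) 719 = \left(15 + \left(-9 + 13\right)\right) 719 = \left(15 + 4\right) 719 = 19 \cdot 719 = 13661$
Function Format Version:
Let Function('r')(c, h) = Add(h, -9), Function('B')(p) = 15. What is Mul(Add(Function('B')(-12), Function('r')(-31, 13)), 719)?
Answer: 13661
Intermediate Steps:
Function('r')(c, h) = Add(-9, h)
Mul(Add(Function('B')(-12), Function('r')(-31, 13)), 719) = Mul(Add(15, Add(-9, 13)), 719) = Mul(Add(15, 4), 719) = Mul(19, 719) = 13661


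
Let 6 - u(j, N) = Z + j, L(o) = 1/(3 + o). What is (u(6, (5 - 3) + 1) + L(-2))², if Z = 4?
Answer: 9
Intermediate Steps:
u(j, N) = 2 - j (u(j, N) = 6 - (4 + j) = 6 + (-4 - j) = 2 - j)
(u(6, (5 - 3) + 1) + L(-2))² = ((2 - 1*6) + 1/(3 - 2))² = ((2 - 6) + 1/1)² = (-4 + 1)² = (-3)² = 9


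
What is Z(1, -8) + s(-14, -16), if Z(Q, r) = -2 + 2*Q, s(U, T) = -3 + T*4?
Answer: -67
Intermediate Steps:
s(U, T) = -3 + 4*T
Z(1, -8) + s(-14, -16) = (-2 + 2*1) + (-3 + 4*(-16)) = (-2 + 2) + (-3 - 64) = 0 - 67 = -67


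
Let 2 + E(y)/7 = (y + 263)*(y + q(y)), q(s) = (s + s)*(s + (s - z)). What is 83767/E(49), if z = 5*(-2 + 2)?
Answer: 83767/21082138 ≈ 0.0039734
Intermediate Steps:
z = 0 (z = 5*0 = 0)
q(s) = 4*s² (q(s) = (s + s)*(s + (s - 1*0)) = (2*s)*(s + (s + 0)) = (2*s)*(s + s) = (2*s)*(2*s) = 4*s²)
E(y) = -14 + 7*(263 + y)*(y + 4*y²) (E(y) = -14 + 7*((y + 263)*(y + 4*y²)) = -14 + 7*((263 + y)*(y + 4*y²)) = -14 + 7*(263 + y)*(y + 4*y²))
83767/E(49) = 83767/(-14 + 28*49³ + 1841*49 + 7371*49²) = 83767/(-14 + 28*117649 + 90209 + 7371*2401) = 83767/(-14 + 3294172 + 90209 + 17697771) = 83767/21082138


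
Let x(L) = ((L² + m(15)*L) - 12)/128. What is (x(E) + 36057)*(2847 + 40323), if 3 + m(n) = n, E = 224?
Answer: 25190493645/16 ≈ 1.5744e+9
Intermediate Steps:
m(n) = -3 + n
x(L) = -3/32 + L²/128 + 3*L/32 (x(L) = ((L² + (-3 + 15)*L) - 12)/128 = ((L² + 12*L) - 12)*(1/128) = (-12 + L² + 12*L)*(1/128) = -3/32 + L²/128 + 3*L/32)
(x(E) + 36057)*(2847 + 40323) = ((-3/32 + (1/128)*224² + (3/32)*224) + 36057)*(2847 + 40323) = ((-3/32 + (1/128)*50176 + 21) + 36057)*43170 = ((-3/32 + 392 + 21) + 36057)*43170 = (13213/32 + 36057)*43170 = (1167037/32)*43170 = 25190493645/16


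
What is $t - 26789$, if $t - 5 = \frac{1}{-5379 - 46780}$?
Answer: $- \frac{1397026657}{52159} \approx -26784.0$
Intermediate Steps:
$t = \frac{260794}{52159}$ ($t = 5 + \frac{1}{-5379 - 46780} = 5 + \frac{1}{-52159} = 5 - \frac{1}{52159} = \frac{260794}{52159} \approx 5.0$)
$t - 26789 = \frac{260794}{52159} - 26789 = - \frac{1397026657}{52159}$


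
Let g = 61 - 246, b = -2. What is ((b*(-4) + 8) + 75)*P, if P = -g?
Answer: 16835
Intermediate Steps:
g = -185
P = 185 (P = -1*(-185) = 185)
((b*(-4) + 8) + 75)*P = ((-2*(-4) + 8) + 75)*185 = ((8 + 8) + 75)*185 = (16 + 75)*185 = 91*185 = 16835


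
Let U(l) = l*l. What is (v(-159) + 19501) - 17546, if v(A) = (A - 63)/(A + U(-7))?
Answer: 107636/55 ≈ 1957.0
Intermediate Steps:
U(l) = l²
v(A) = (-63 + A)/(49 + A) (v(A) = (A - 63)/(A + (-7)²) = (-63 + A)/(A + 49) = (-63 + A)/(49 + A))
(v(-159) + 19501) - 17546 = ((-63 - 159)/(49 - 159) + 19501) - 17546 = (-222/(-110) + 19501) - 17546 = (-1/110*(-222) + 19501) - 17546 = (111/55 + 19501) - 17546 = 1072666/55 - 17546 = 107636/55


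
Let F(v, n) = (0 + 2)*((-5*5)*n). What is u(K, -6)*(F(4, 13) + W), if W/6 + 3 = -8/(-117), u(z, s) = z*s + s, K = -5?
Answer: -208288/13 ≈ -16022.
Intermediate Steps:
u(z, s) = s + s*z (u(z, s) = s*z + s = s + s*z)
F(v, n) = -50*n (F(v, n) = 2*(-25*n) = -50*n)
W = -686/39 (W = -18 + 6*(-8/(-117)) = -18 + 6*(-8*(-1)/117) = -18 + 6*(-1*(-8/117)) = -18 + 6*(8/117) = -18 + 16/39 = -686/39 ≈ -17.590)
u(K, -6)*(F(4, 13) + W) = (-6*(1 - 5))*(-50*13 - 686/39) = (-6*(-4))*(-650 - 686/39) = 24*(-26036/39) = -208288/13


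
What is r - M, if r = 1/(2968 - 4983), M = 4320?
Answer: -8704801/2015 ≈ -4320.0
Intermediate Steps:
r = -1/2015 (r = 1/(-2015) = -1/2015 ≈ -0.00049628)
r - M = -1/2015 - 1*4320 = -1/2015 - 4320 = -8704801/2015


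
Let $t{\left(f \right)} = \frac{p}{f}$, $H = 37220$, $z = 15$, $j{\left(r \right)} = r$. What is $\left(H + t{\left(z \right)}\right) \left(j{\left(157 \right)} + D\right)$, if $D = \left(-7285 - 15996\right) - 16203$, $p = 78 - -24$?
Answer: $- \frac{7320091818}{5} \approx -1.464 \cdot 10^{9}$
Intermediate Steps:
$p = 102$ ($p = 78 + 24 = 102$)
$D = -39484$ ($D = -23281 - 16203 = -39484$)
$t{\left(f \right)} = \frac{102}{f}$
$\left(H + t{\left(z \right)}\right) \left(j{\left(157 \right)} + D\right) = \left(37220 + \frac{102}{15}\right) \left(157 - 39484\right) = \left(37220 + 102 \cdot \frac{1}{15}\right) \left(-39327\right) = \left(37220 + \frac{34}{5}\right) \left(-39327\right) = \frac{186134}{5} \left(-39327\right) = - \frac{7320091818}{5}$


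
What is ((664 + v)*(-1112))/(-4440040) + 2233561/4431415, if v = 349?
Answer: 372722354942/491891496415 ≈ 0.75773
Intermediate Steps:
((664 + v)*(-1112))/(-4440040) + 2233561/4431415 = ((664 + 349)*(-1112))/(-4440040) + 2233561/4431415 = (1013*(-1112))*(-1/4440040) + 2233561*(1/4431415) = -1126456*(-1/4440040) + 2233561/4431415 = 140807/555005 + 2233561/4431415 = 372722354942/491891496415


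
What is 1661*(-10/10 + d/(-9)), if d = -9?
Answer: 0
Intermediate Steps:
1661*(-10/10 + d/(-9)) = 1661*(-10/10 - 9/(-9)) = 1661*(-10*⅒ - 9*(-⅑)) = 1661*(-1 + 1) = 1661*0 = 0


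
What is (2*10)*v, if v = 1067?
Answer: 21340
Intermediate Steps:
(2*10)*v = (2*10)*1067 = 20*1067 = 21340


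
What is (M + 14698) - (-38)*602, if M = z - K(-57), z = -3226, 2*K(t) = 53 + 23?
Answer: 34310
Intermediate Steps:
K(t) = 38 (K(t) = (53 + 23)/2 = (1/2)*76 = 38)
M = -3264 (M = -3226 - 1*38 = -3226 - 38 = -3264)
(M + 14698) - (-38)*602 = (-3264 + 14698) - (-38)*602 = 11434 - 1*(-22876) = 11434 + 22876 = 34310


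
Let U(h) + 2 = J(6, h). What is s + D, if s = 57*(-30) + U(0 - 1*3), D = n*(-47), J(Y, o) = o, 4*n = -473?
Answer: 15371/4 ≈ 3842.8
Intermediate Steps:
n = -473/4 (n = (1/4)*(-473) = -473/4 ≈ -118.25)
U(h) = -2 + h
D = 22231/4 (D = -473/4*(-47) = 22231/4 ≈ 5557.8)
s = -1715 (s = 57*(-30) + (-2 + (0 - 1*3)) = -1710 + (-2 + (0 - 3)) = -1710 + (-2 - 3) = -1710 - 5 = -1715)
s + D = -1715 + 22231/4 = 15371/4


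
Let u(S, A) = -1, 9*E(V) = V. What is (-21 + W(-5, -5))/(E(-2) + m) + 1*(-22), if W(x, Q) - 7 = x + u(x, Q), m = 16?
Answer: -1652/71 ≈ -23.268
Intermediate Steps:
E(V) = V/9
W(x, Q) = 6 + x (W(x, Q) = 7 + (x - 1) = 7 + (-1 + x) = 6 + x)
(-21 + W(-5, -5))/(E(-2) + m) + 1*(-22) = (-21 + (6 - 5))/((⅑)*(-2) + 16) + 1*(-22) = (-21 + 1)/(-2/9 + 16) - 22 = -20/142/9 - 22 = -20*9/142 - 22 = -90/71 - 22 = -1652/71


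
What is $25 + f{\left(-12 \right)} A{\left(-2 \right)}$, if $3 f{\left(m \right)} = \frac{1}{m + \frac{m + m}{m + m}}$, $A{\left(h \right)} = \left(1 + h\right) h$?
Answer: $\frac{823}{33} \approx 24.939$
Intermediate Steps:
$A{\left(h \right)} = h \left(1 + h\right)$
$f{\left(m \right)} = \frac{1}{3 \left(1 + m\right)}$ ($f{\left(m \right)} = \frac{1}{3 \left(m + \frac{m + m}{m + m}\right)} = \frac{1}{3 \left(m + \frac{2 m}{2 m}\right)} = \frac{1}{3 \left(m + 2 m \frac{1}{2 m}\right)} = \frac{1}{3 \left(m + 1\right)} = \frac{1}{3 \left(1 + m\right)}$)
$25 + f{\left(-12 \right)} A{\left(-2 \right)} = 25 + \frac{1}{3 \left(1 - 12\right)} \left(- 2 \left(1 - 2\right)\right) = 25 + \frac{1}{3 \left(-11\right)} \left(\left(-2\right) \left(-1\right)\right) = 25 + \frac{1}{3} \left(- \frac{1}{11}\right) 2 = 25 - \frac{2}{33} = \frac{823}{33}$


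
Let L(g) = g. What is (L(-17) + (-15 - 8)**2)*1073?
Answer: 549376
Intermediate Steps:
(L(-17) + (-15 - 8)**2)*1073 = (-17 + (-15 - 8)**2)*1073 = (-17 + (-23)**2)*1073 = (-17 + 529)*1073 = 512*1073 = 549376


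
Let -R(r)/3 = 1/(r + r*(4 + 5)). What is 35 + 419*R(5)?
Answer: 493/50 ≈ 9.8600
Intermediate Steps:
R(r) = -3/(10*r) (R(r) = -3/(r + r*(4 + 5)) = -3/(r + r*9) = -3/(r + 9*r) = -3*1/(10*r) = -3/(10*r))
35 + 419*R(5) = 35 + 419*(-3/10/5) = 35 + 419*(-3/10*⅕) = 35 + 419*(-3/50) = 35 - 1257/50 = 493/50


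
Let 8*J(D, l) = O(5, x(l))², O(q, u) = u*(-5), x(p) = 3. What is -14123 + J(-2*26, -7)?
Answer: -112759/8 ≈ -14095.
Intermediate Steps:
O(q, u) = -5*u
J(D, l) = 225/8 (J(D, l) = (-5*3)²/8 = (⅛)*(-15)² = (⅛)*225 = 225/8)
-14123 + J(-2*26, -7) = -14123 + 225/8 = -112759/8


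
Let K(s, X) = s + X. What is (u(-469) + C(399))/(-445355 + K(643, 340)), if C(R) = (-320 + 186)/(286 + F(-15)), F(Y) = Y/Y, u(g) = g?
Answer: 134737/127534764 ≈ 0.0010565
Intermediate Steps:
K(s, X) = X + s
F(Y) = 1
C(R) = -134/287 (C(R) = (-320 + 186)/(286 + 1) = -134/287)
(u(-469) + C(399))/(-445355 + K(643, 340)) = (-469 - 134/287)/(-445355 + (340 + 643)) = -134737/(287*(-445355 + 983)) = -134737/287/(-444372) = -134737/287*(-1/444372) = 134737/127534764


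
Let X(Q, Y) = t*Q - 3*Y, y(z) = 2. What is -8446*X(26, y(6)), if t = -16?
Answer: 3564212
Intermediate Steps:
X(Q, Y) = -16*Q - 3*Y
-8446*X(26, y(6)) = -8446*(-16*26 - 3*2) = -8446*(-416 - 6) = -8446*(-422) = 3564212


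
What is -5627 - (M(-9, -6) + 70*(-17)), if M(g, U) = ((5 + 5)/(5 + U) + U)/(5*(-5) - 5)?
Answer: -66563/15 ≈ -4437.5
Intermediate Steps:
M(g, U) = -1/(3*(5 + U)) - U/30 (M(g, U) = (10/(5 + U) + U)/(-25 - 5) = (U + 10/(5 + U))/(-30) = (U + 10/(5 + U))*(-1/30) = -1/(3*(5 + U)) - U/30)
-5627 - (M(-9, -6) + 70*(-17)) = -5627 - ((-10 - 1*(-6)**2 - 5*(-6))/(30*(5 - 6)) + 70*(-17)) = -5627 - ((1/30)*(-10 - 1*36 + 30)/(-1) - 1190) = -5627 - ((1/30)*(-1)*(-10 - 36 + 30) - 1190) = -5627 - ((1/30)*(-1)*(-16) - 1190) = -5627 - (8/15 - 1190) = -5627 - 1*(-17842/15) = -5627 + 17842/15 = -66563/15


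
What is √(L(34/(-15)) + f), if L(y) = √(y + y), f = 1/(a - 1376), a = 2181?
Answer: √(7245 + 777630*I*√255)/2415 ≈ 1.0321 + 1.0315*I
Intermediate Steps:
f = 1/805 (f = 1/(2181 - 1376) = 1/805 ≈ 0.0012422)
L(y) = √2*√y (L(y) = √(2*y) = √2*√y)
√(L(34/(-15)) + f) = √(√2*√(34/(-15)) + 1/805) = √(√2*√(34*(-1/15)) + 1/805) = √(√2*√(-34/15) + 1/805) = √(√2*(I*√510/15) + 1/805) = √(2*I*√255/15 + 1/805) = √(1/805 + 2*I*√255/15)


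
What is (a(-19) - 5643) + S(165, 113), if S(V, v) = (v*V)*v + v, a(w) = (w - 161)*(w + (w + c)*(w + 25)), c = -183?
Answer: 2322935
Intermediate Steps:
a(w) = (-161 + w)*(w + (-183 + w)*(25 + w)) (a(w) = (w - 161)*(w + (w - 183)*(w + 25)) = (-161 + w)*(w + (-183 + w)*(25 + w)))
S(V, v) = v + V*v² (S(V, v) = (V*v)*v + v = V*v² + v = v + V*v²)
(a(-19) - 5643) + S(165, 113) = ((736575 + (-19)³ - 318*(-19)² + 20702*(-19)) - 5643) + 113*(1 + 165*113) = ((736575 - 6859 - 318*361 - 393338) - 5643) + 113*(1 + 18645) = ((736575 - 6859 - 114798 - 393338) - 5643) + 113*18646 = (221580 - 5643) + 2106998 = 215937 + 2106998 = 2322935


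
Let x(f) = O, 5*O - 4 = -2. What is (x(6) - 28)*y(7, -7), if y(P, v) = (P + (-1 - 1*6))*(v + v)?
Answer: 0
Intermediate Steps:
O = ⅖ (O = ⅘ + (⅕)*(-2) = ⅘ - ⅖ = ⅖ ≈ 0.40000)
x(f) = ⅖
y(P, v) = 2*v*(-7 + P) (y(P, v) = (P + (-1 - 6))*(2*v) = (P - 7)*(2*v) = (-7 + P)*(2*v) = 2*v*(-7 + P))
(x(6) - 28)*y(7, -7) = (⅖ - 28)*(2*(-7)*(-7 + 7)) = -276*(-7)*0/5 = -138/5*0 = 0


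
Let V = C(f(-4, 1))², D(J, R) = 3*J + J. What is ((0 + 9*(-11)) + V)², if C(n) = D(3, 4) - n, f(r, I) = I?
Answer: 484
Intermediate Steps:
D(J, R) = 4*J
C(n) = 12 - n (C(n) = 4*3 - n = 12 - n)
V = 121 (V = (12 - 1*1)² = (12 - 1)² = 11² = 121)
((0 + 9*(-11)) + V)² = ((0 + 9*(-11)) + 121)² = ((0 - 99) + 121)² = (-99 + 121)² = 22² = 484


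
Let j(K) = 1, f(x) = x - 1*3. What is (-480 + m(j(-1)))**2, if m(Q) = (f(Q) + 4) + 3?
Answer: 225625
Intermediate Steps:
f(x) = -3 + x (f(x) = x - 3 = -3 + x)
m(Q) = 4 + Q (m(Q) = ((-3 + Q) + 4) + 3 = (1 + Q) + 3 = 4 + Q)
(-480 + m(j(-1)))**2 = (-480 + (4 + 1))**2 = (-480 + 5)**2 = (-475)**2 = 225625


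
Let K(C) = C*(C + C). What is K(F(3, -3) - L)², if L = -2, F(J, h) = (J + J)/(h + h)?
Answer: 4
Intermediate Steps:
F(J, h) = J/h (F(J, h) = (2*J)/((2*h)) = (2*J)*(1/(2*h)) = J/h)
K(C) = 2*C² (K(C) = C*(2*C) = 2*C²)
K(F(3, -3) - L)² = (2*(3/(-3) - 1*(-2))²)² = (2*(3*(-⅓) + 2)²)² = (2*(-1 + 2)²)² = (2*1²)² = (2*1)² = 2² = 4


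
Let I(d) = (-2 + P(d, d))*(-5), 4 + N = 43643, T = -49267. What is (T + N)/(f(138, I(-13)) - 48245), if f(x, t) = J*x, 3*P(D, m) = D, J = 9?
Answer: 5628/47003 ≈ 0.11974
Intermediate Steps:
P(D, m) = D/3
N = 43639 (N = -4 + 43643 = 43639)
I(d) = 10 - 5*d/3 (I(d) = (-2 + d/3)*(-5) = 10 - 5*d/3)
f(x, t) = 9*x
(T + N)/(f(138, I(-13)) - 48245) = (-49267 + 43639)/(9*138 - 48245) = -5628/(1242 - 48245) = -5628/(-47003) = -5628*(-1/47003) = 5628/47003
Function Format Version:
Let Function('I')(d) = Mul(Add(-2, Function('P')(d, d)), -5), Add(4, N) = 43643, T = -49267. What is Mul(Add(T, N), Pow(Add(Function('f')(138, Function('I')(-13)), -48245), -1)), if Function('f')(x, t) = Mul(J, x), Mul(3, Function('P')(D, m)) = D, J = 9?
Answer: Rational(5628, 47003) ≈ 0.11974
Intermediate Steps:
Function('P')(D, m) = Mul(Rational(1, 3), D)
N = 43639 (N = Add(-4, 43643) = 43639)
Function('I')(d) = Add(10, Mul(Rational(-5, 3), d)) (Function('I')(d) = Mul(Add(-2, Mul(Rational(1, 3), d)), -5) = Add(10, Mul(Rational(-5, 3), d)))
Function('f')(x, t) = Mul(9, x)
Mul(Add(T, N), Pow(Add(Function('f')(138, Function('I')(-13)), -48245), -1)) = Mul(Add(-49267, 43639), Pow(Add(Mul(9, 138), -48245), -1)) = Mul(-5628, Pow(Add(1242, -48245), -1)) = Mul(-5628, Pow(-47003, -1)) = Mul(-5628, Rational(-1, 47003)) = Rational(5628, 47003)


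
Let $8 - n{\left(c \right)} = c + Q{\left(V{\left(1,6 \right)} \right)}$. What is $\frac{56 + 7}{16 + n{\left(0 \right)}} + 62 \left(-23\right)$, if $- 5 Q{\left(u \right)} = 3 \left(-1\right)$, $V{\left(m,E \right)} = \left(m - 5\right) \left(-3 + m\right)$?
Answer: $- \frac{18503}{13} \approx -1423.3$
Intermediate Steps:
$V{\left(m,E \right)} = \left(-5 + m\right) \left(-3 + m\right)$
$Q{\left(u \right)} = \frac{3}{5}$ ($Q{\left(u \right)} = - \frac{3 \left(-1\right)}{5} = \left(- \frac{1}{5}\right) \left(-3\right) = \frac{3}{5}$)
$n{\left(c \right)} = \frac{37}{5} - c$ ($n{\left(c \right)} = 8 - \left(c + \frac{3}{5}\right) = 8 - \left(\frac{3}{5} + c\right) = \frac{37}{5} - c$)
$\frac{56 + 7}{16 + n{\left(0 \right)}} + 62 \left(-23\right) = \frac{56 + 7}{16 + \left(\frac{37}{5} - 0\right)} + 62 \left(-23\right) = \frac{63}{16 + \left(\frac{37}{5} + 0\right)} - 1426 = \frac{63}{16 + \frac{37}{5}} - 1426 = \frac{63}{\frac{117}{5}} - 1426 = 63 \cdot \frac{5}{117} - 1426 = \frac{35}{13} - 1426 = - \frac{18503}{13}$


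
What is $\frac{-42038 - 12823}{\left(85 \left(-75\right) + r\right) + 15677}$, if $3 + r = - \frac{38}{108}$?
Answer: $- \frac{2962494}{502127} \approx -5.8999$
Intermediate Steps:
$r = - \frac{181}{54}$ ($r = -3 - \frac{38}{108} = -3 - \frac{19}{54} = - \frac{181}{54} \approx -3.3519$)
$\frac{-42038 - 12823}{\left(85 \left(-75\right) + r\right) + 15677} = \frac{-42038 - 12823}{\left(85 \left(-75\right) - \frac{181}{54}\right) + 15677} = - \frac{54861}{\left(-6375 - \frac{181}{54}\right) + 15677} = - \frac{54861}{- \frac{344431}{54} + 15677} = - \frac{54861}{\frac{502127}{54}} = \left(-54861\right) \frac{54}{502127} = - \frac{2962494}{502127}$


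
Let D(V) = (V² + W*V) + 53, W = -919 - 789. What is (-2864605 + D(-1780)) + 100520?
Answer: 3444608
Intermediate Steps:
W = -1708
D(V) = 53 + V² - 1708*V (D(V) = (V² - 1708*V) + 53 = 53 + V² - 1708*V)
(-2864605 + D(-1780)) + 100520 = (-2864605 + (53 + (-1780)² - 1708*(-1780))) + 100520 = (-2864605 + (53 + 3168400 + 3040240)) + 100520 = (-2864605 + 6208693) + 100520 = 3344088 + 100520 = 3444608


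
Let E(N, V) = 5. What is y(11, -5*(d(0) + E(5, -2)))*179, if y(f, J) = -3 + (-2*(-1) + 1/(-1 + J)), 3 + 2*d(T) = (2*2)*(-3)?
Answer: -3759/23 ≈ -163.43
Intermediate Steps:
d(T) = -15/2 (d(T) = -3/2 + ((2*2)*(-3))/2 = -3/2 + (4*(-3))/2 = -3/2 + (½)*(-12) = -3/2 - 6 = -15/2)
y(f, J) = -1 + 1/(-1 + J) (y(f, J) = -3 + (2 + 1/(-1 + J)) = -1 + 1/(-1 + J))
y(11, -5*(d(0) + E(5, -2)))*179 = ((2 - (-5)*(-15/2 + 5))/(-1 - 5*(-15/2 + 5)))*179 = ((2 - (-5)*(-5)/2)/(-1 - 5*(-5/2)))*179 = ((2 - 1*25/2)/(-1 + 25/2))*179 = ((2 - 25/2)/(23/2))*179 = ((2/23)*(-21/2))*179 = -21/23*179 = -3759/23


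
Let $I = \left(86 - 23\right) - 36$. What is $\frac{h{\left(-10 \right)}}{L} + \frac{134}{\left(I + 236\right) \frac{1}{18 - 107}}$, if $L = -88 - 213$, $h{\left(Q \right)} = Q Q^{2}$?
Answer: $- \frac{3326726}{79163} \approx -42.024$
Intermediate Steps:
$h{\left(Q \right)} = Q^{3}$
$I = 27$ ($I = 63 - 36 = 27$)
$L = -301$ ($L = -88 - 213 = -301$)
$\frac{h{\left(-10 \right)}}{L} + \frac{134}{\left(I + 236\right) \frac{1}{18 - 107}} = \frac{\left(-10\right)^{3}}{-301} + \frac{134}{\left(27 + 236\right) \frac{1}{18 - 107}} = \left(-1000\right) \left(- \frac{1}{301}\right) + \frac{134}{263 \frac{1}{-89}} = \frac{1000}{301} + \frac{134}{263 \left(- \frac{1}{89}\right)} = \frac{1000}{301} + \frac{134}{- \frac{263}{89}} = \frac{1000}{301} + 134 \left(- \frac{89}{263}\right) = \frac{1000}{301} - \frac{11926}{263} = - \frac{3326726}{79163}$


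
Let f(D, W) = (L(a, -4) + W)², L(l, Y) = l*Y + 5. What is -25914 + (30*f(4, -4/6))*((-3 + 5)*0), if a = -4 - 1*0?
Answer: -25914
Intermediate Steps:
a = -4 (a = -4 + 0 = -4)
L(l, Y) = 5 + Y*l (L(l, Y) = Y*l + 5 = 5 + Y*l)
f(D, W) = (21 + W)² (f(D, W) = ((5 - 4*(-4)) + W)² = ((5 + 16) + W)² = (21 + W)²)
-25914 + (30*f(4, -4/6))*((-3 + 5)*0) = -25914 + (30*(21 - 4/6)²)*((-3 + 5)*0) = -25914 + (30*(21 - 4*⅙)²)*(2*0) = -25914 + (30*(21 - ⅔)²)*0 = -25914 + (30*(61/3)²)*0 = -25914 + (30*(3721/9))*0 = -25914 + (37210/3)*0 = -25914 + 0 = -25914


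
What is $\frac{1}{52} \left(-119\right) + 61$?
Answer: $\frac{3053}{52} \approx 58.712$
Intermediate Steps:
$\frac{1}{52} \left(-119\right) + 61 = - \frac{119}{52} + 61 = \frac{3053}{52}$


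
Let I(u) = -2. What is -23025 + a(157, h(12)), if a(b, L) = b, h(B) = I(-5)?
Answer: -22868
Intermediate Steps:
h(B) = -2
-23025 + a(157, h(12)) = -23025 + 157 = -22868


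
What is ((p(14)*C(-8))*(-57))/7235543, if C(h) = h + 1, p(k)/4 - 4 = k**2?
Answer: 45600/1033649 ≈ 0.044116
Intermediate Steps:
p(k) = 16 + 4*k**2
C(h) = 1 + h
((p(14)*C(-8))*(-57))/7235543 = (((16 + 4*14**2)*(1 - 8))*(-57))/7235543 = (((16 + 4*196)*(-7))*(-57))*(1/7235543) = (((16 + 784)*(-7))*(-57))*(1/7235543) = ((800*(-7))*(-57))*(1/7235543) = -5600*(-57)*(1/7235543) = 319200*(1/7235543) = 45600/1033649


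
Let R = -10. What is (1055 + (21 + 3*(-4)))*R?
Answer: -10640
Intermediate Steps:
(1055 + (21 + 3*(-4)))*R = (1055 + (21 + 3*(-4)))*(-10) = (1055 + (21 - 12))*(-10) = (1055 + 9)*(-10) = 1064*(-10) = -10640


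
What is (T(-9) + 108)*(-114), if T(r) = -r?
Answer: -13338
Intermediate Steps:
(T(-9) + 108)*(-114) = (-1*(-9) + 108)*(-114) = (9 + 108)*(-114) = 117*(-114) = -13338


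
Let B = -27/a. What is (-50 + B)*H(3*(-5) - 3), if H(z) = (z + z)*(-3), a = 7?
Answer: -40716/7 ≈ -5816.6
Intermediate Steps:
H(z) = -6*z (H(z) = (2*z)*(-3) = -6*z)
B = -27/7 ≈ -3.8571
(-50 + B)*H(3*(-5) - 3) = (-50 - 27/7)*(-6*(3*(-5) - 3)) = -(-2262)*(-15 - 3)/7 = -(-2262)*(-18)/7 = -377/7*108 = -40716/7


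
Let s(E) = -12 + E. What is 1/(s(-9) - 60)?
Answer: -1/81 ≈ -0.012346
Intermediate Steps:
1/(s(-9) - 60) = 1/((-12 - 9) - 60) = 1/(-21 - 60) = 1/(-81) = -1/81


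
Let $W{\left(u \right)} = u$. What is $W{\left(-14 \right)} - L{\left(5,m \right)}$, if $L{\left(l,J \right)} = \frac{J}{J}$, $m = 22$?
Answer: $-15$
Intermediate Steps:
$L{\left(l,J \right)} = 1$
$W{\left(-14 \right)} - L{\left(5,m \right)} = -14 - 1 = -15$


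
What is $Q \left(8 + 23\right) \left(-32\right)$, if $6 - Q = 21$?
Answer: $14880$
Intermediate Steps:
$Q = -15$ ($Q = 6 - 21 = -15$)
$Q \left(8 + 23\right) \left(-32\right) = - 15 \left(8 + 23\right) \left(-32\right) = \left(-15\right) 31 \left(-32\right) = \left(-465\right) \left(-32\right) = 14880$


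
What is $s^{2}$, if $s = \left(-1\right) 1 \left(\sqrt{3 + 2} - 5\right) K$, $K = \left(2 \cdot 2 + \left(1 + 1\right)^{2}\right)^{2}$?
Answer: $122880 - 40960 \sqrt{5} \approx 31291.0$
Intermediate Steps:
$K = 64$ ($K = \left(4 + 2^{2}\right)^{2} = \left(4 + 4\right)^{2} = 8^{2} = 64$)
$s = 320 - 64 \sqrt{5}$ ($s = \left(-1\right) 1 \left(\sqrt{3 + 2} - 5\right) 64 = - (\sqrt{5} - 5) 64 = - (-5 + \sqrt{5}) 64 = \left(5 - \sqrt{5}\right) 64 = 320 - 64 \sqrt{5} \approx 176.89$)
$s^{2} = \left(320 - 64 \sqrt{5}\right)^{2}$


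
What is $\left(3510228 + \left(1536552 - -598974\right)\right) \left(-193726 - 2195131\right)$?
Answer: $-13486898963178$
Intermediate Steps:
$\left(3510228 + \left(1536552 - -598974\right)\right) \left(-193726 - 2195131\right) = \left(3510228 + \left(1536552 + 598974\right)\right) \left(-2388857\right) = \left(3510228 + 2135526\right) \left(-2388857\right) = 5645754 \left(-2388857\right) = -13486898963178$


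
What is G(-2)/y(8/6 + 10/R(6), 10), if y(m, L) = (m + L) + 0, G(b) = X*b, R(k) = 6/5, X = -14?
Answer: 84/59 ≈ 1.4237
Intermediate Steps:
R(k) = 6/5 (R(k) = 6*(1/5) = 6/5)
G(b) = -14*b
y(m, L) = L + m (y(m, L) = (L + m) + 0 = L + m)
G(-2)/y(8/6 + 10/R(6), 10) = (-14*(-2))/(10 + (8/6 + 10/(6/5))) = 28/(10 + (8*(1/6) + 10*(5/6))) = 28/(10 + (4/3 + 25/3)) = 28/(10 + 29/3) = 28/(59/3) = 28*(3/59) = 84/59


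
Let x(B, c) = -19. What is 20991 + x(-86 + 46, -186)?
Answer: 20972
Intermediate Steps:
20991 + x(-86 + 46, -186) = 20991 - 19 = 20972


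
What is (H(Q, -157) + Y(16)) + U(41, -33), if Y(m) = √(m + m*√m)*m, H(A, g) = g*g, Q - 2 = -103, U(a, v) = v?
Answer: 24616 + 64*√5 ≈ 24759.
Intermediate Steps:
Q = -101 (Q = 2 - 103 = -101)
H(A, g) = g²
Y(m) = m*√(m + m^(3/2)) (Y(m) = √(m + m^(3/2))*m = m*√(m + m^(3/2)))
(H(Q, -157) + Y(16)) + U(41, -33) = ((-157)² + 16*√(16 + 16^(3/2))) - 33 = (24649 + 16*√(16 + 64)) - 33 = (24649 + 16*√80) - 33 = (24649 + 16*(4*√5)) - 33 = (24649 + 64*√5) - 33 = 24616 + 64*√5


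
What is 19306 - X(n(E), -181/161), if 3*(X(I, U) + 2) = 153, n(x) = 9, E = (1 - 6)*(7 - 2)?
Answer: 19257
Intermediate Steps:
E = -25 (E = -5*5 = -25)
X(I, U) = 49 (X(I, U) = -2 + (⅓)*153 = -2 + 51 = 49)
19306 - X(n(E), -181/161) = 19306 - 1*49 = 19306 - 49 = 19257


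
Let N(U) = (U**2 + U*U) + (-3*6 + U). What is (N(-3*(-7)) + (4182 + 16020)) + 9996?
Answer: 31083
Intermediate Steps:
N(U) = -18 + U + 2*U**2 (N(U) = (U**2 + U**2) + (-18 + U) = 2*U**2 + (-18 + U) = -18 + U + 2*U**2)
(N(-3*(-7)) + (4182 + 16020)) + 9996 = ((-18 - 3*(-7) + 2*(-3*(-7))**2) + (4182 + 16020)) + 9996 = ((-18 + 21 + 2*21**2) + 20202) + 9996 = ((-18 + 21 + 2*441) + 20202) + 9996 = ((-18 + 21 + 882) + 20202) + 9996 = (885 + 20202) + 9996 = 21087 + 9996 = 31083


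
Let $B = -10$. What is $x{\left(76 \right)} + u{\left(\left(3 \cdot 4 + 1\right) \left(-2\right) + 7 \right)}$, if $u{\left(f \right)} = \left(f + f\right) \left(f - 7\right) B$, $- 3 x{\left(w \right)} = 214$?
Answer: $- \frac{29854}{3} \approx -9951.3$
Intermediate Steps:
$x{\left(w \right)} = - \frac{214}{3}$ ($x{\left(w \right)} = \left(- \frac{1}{3}\right) 214 = - \frac{214}{3}$)
$u{\left(f \right)} = - 20 f \left(-7 + f\right)$ ($u{\left(f \right)} = \left(f + f\right) \left(f - 7\right) \left(-10\right) = 2 f \left(-7 + f\right) \left(-10\right) = - 20 f \left(-7 + f\right)$)
$x{\left(76 \right)} + u{\left(\left(3 \cdot 4 + 1\right) \left(-2\right) + 7 \right)} = - \frac{214}{3} + 20 \left(\left(3 \cdot 4 + 1\right) \left(-2\right) + 7\right) \left(7 - \left(\left(3 \cdot 4 + 1\right) \left(-2\right) + 7\right)\right) = - \frac{214}{3} + 20 \left(\left(12 + 1\right) \left(-2\right) + 7\right) \left(7 - \left(\left(12 + 1\right) \left(-2\right) + 7\right)\right) = - \frac{214}{3} + 20 \left(13 \left(-2\right) + 7\right) \left(7 - \left(13 \left(-2\right) + 7\right)\right) = - \frac{214}{3} + 20 \left(-26 + 7\right) \left(7 - \left(-26 + 7\right)\right) = - \frac{214}{3} + 20 \left(-19\right) \left(7 - -19\right) = - \frac{214}{3} + 20 \left(-19\right) \left(7 + 19\right) = - \frac{214}{3} + 20 \left(-19\right) 26 = - \frac{214}{3} - 9880 = - \frac{29854}{3}$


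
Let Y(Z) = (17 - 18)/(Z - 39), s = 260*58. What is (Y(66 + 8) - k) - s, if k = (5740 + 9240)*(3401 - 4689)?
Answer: 674770599/35 ≈ 1.9279e+7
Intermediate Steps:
s = 15080
Y(Z) = -1/(-39 + Z)
k = -19294240 (k = 14980*(-1288) = -19294240)
(Y(66 + 8) - k) - s = (-1/(-39 + (66 + 8)) - 1*(-19294240)) - 1*15080 = (-1/(-39 + 74) + 19294240) - 15080 = (-1/35 + 19294240) - 15080 = 675298399/35 - 15080 = 674770599/35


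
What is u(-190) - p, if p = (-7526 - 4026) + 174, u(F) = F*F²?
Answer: -6847622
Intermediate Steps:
u(F) = F³
p = -11378 (p = -11552 + 174 = -11378)
u(-190) - p = (-190)³ - 1*(-11378) = -6859000 + 11378 = -6847622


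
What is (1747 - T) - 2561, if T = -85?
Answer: -729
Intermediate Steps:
(1747 - T) - 2561 = (1747 - 1*(-85)) - 2561 = (1747 + 85) - 2561 = 1832 - 2561 = -729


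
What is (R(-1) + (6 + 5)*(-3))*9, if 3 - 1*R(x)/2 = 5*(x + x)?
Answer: -63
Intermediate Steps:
R(x) = 6 - 20*x (R(x) = 6 - 10*(x + x) = 6 - 10*2*x = 6 - 20*x)
(R(-1) + (6 + 5)*(-3))*9 = ((6 - 20*(-1)) + (6 + 5)*(-3))*9 = ((6 + 20) + 11*(-3))*9 = (26 - 33)*9 = -7*9 = -63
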